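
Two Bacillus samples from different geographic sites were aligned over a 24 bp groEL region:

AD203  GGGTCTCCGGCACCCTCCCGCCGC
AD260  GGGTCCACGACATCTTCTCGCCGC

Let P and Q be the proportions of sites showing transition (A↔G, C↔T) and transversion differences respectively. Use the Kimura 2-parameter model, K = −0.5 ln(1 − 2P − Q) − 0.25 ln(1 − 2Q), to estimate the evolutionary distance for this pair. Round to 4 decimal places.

The sequences differ at positions 6 (T/C, transition), 7 (C/A, transversion), 10 (G/A, transition), 13 (C/T, transition), 15 (C/T, transition), 18 (C/T, transition).
Of the 6 differences, 5 transitions and 1 transversion over 24 sites: P = 5/24 = 0.208333, Q = 1/24 = 0.041667.
d = −0.5·ln(0.541667) − 0.25·ln(0.916666) = −0.5·(-0.613104) − 0.25·(-0.087012) = 0.3283.

0.3283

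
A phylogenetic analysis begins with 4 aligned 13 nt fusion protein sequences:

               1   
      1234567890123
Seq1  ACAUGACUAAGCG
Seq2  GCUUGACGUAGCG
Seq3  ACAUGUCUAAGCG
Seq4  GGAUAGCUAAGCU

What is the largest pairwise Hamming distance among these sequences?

Pairwise Hamming distances:
  Seq1 vs Seq2: 4
  Seq1 vs Seq3: 1
  Seq1 vs Seq4: 5
  Seq2 vs Seq3: 5
  Seq2 vs Seq4: 7
  Seq3 vs Seq4: 5
The largest is 7, between Seq2 and Seq4.

7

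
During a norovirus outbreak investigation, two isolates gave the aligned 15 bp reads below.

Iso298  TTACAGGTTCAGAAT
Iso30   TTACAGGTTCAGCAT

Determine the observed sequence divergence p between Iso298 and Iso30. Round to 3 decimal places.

The sequences differ at position 13 (A/C).
There are 1 differences over 15 sites, so p = 1/15 = 0.067.

0.067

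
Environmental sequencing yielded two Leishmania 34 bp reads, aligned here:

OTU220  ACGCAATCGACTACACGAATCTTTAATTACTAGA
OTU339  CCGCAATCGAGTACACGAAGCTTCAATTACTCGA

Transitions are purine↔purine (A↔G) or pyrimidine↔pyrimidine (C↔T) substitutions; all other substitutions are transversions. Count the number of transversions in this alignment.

4

Differing sites — 1:A/C (Tv); 11:C/G (Tv); 20:T/G (Tv); 24:T/C (Ti); 32:A/C (Tv).
Of the 5 differences, 1 transition and 4 transversions, so the answer is 4.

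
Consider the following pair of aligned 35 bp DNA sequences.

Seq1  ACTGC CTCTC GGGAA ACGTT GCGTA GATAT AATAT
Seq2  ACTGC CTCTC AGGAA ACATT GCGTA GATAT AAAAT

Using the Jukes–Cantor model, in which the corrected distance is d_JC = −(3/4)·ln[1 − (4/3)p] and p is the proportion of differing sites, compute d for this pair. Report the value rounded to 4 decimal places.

0.0910

The sequences differ at positions 11 (G/A), 18 (G/A), 33 (T/A).
p = 3/35 = 0.085714.
d = −0.75 · ln(1 − (4/3)·0.085714) = −0.75 · ln(0.885715) = −0.75 · (-0.121360) = 0.0910.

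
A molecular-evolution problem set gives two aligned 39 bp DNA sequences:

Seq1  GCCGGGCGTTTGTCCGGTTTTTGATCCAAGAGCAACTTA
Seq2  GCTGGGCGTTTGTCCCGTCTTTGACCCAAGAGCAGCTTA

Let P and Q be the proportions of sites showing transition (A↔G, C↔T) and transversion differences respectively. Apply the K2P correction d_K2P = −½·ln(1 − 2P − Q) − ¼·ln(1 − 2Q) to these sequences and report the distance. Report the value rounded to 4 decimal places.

0.1443

Mismatches occur at site 3 (C/T, transition), site 16 (G/C, transversion), site 19 (T/C, transition), site 25 (T/C, transition), site 35 (A/G, transition).
Of the 5 differences, 4 transitions and 1 transversion over 39 sites: P = 4/39 = 0.102564, Q = 1/39 = 0.025641.
d = −0.5·ln(0.769231) − 0.25·ln(0.948718) = −0.5·(-0.262364) − 0.25·(-0.052644) = 0.1443.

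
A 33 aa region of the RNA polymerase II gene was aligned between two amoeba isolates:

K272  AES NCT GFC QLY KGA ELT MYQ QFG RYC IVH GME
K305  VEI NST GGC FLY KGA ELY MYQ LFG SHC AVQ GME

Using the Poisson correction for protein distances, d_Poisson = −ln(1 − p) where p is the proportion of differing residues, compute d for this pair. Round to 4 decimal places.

Differing sites — 1:A/V; 3:S/I; 5:C/S; 8:F/G; 10:Q/F; 18:T/Y; 22:Q/L; 25:R/S; 26:Y/H; 28:I/A; 30:H/Q.
p = 11/33 = 0.333333.
d = −ln(1 − 0.333333) = −ln(0.666667) = 0.4055.

0.4055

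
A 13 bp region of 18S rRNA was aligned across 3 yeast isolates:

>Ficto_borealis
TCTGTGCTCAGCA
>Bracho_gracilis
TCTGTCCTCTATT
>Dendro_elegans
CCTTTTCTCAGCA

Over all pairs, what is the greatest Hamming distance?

Pairwise Hamming distances:
  Ficto_borealis vs Bracho_gracilis: 5
  Ficto_borealis vs Dendro_elegans: 3
  Bracho_gracilis vs Dendro_elegans: 7
The largest is 7, between Bracho_gracilis and Dendro_elegans.

7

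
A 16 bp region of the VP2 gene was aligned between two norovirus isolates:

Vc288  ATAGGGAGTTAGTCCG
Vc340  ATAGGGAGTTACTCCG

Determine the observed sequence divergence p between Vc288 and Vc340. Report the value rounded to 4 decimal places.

Differing sites — 12:G/C.
There are 1 differences over 16 sites, so p = 1/16 = 0.0625.

0.0625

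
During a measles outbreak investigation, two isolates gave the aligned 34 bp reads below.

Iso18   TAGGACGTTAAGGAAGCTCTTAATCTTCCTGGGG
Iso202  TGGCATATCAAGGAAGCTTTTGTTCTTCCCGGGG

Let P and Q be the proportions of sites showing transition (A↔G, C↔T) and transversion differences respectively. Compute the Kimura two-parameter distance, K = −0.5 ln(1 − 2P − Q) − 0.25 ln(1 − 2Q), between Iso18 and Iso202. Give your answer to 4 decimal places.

The sequences differ at positions 2 (A/G, transition), 4 (G/C, transversion), 6 (C/T, transition), 7 (G/A, transition), 9 (T/C, transition), 19 (C/T, transition), 22 (A/G, transition), 23 (A/T, transversion), 30 (T/C, transition).
Of the 9 differences, 7 transitions and 2 transversions over 34 sites: P = 7/34 = 0.205882, Q = 2/34 = 0.058824.
d = −0.5·ln(0.529412) − 0.25·ln(0.882352) = −0.5·(-0.635988) − 0.25·(-0.125164) = 0.3493.

0.3493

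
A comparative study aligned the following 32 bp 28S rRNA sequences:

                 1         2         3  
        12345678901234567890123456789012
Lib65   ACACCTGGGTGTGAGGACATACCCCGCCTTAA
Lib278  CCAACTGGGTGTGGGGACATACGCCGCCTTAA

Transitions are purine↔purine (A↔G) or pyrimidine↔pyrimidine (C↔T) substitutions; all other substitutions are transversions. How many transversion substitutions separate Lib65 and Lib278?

3

The sequences differ at positions 1 (A/C, transversion), 4 (C/A, transversion), 14 (A/G, transition), 23 (C/G, transversion).
Of the 4 differences, 1 transition and 3 transversions, so the answer is 3.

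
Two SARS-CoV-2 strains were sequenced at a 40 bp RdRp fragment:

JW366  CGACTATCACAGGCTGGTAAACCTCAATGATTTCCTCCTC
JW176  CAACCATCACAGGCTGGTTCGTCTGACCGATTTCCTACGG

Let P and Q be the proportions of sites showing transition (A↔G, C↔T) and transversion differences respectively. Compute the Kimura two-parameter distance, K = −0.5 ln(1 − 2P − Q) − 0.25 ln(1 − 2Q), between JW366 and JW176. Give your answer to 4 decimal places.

0.3844

The sequences differ at positions 2 (G/A, transition), 5 (T/C, transition), 19 (A/T, transversion), 20 (A/C, transversion), 21 (A/G, transition), 22 (C/T, transition), 25 (C/G, transversion), 27 (A/C, transversion), 28 (T/C, transition), 37 (C/A, transversion), 39 (T/G, transversion), 40 (C/G, transversion).
Of the 12 differences, 5 transitions and 7 transversions over 40 sites: P = 5/40 = 0.125000, Q = 7/40 = 0.175000.
d = −0.5·ln(0.575000) − 0.25·ln(0.650000) = −0.5·(-0.553385) − 0.25·(-0.430783) = 0.3844.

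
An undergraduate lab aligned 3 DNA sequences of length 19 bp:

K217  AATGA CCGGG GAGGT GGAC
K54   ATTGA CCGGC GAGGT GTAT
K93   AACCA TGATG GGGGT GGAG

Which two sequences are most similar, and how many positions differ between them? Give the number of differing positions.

Pairwise Hamming distances:
  K217 vs K54: 4
  K217 vs K93: 8
  K54 vs K93: 11
The smallest is 4, between K217 and K54.

4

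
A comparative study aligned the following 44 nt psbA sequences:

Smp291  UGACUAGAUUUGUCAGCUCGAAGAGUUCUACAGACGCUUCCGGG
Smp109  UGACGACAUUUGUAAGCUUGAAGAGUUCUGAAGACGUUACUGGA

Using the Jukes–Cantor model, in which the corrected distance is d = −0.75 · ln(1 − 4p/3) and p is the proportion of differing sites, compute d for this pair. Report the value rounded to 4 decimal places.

The sequences differ at positions 5 (U/G), 7 (G/C), 14 (C/A), 19 (C/U), 30 (A/G), 31 (C/A), 37 (C/U), 39 (U/A), 41 (C/U), 44 (G/A).
p = 10/44 = 0.227273.
d = −0.75 · ln(1 − (4/3)·0.227273) = −0.75 · ln(0.696969) = −0.75 · (-0.361014) = 0.2708.

0.2708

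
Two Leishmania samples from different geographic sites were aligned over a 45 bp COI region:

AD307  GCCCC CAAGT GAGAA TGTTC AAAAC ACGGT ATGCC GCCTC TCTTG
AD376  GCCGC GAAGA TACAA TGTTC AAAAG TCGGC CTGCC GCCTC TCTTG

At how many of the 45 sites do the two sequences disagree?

Mismatches occur at site 4 (C→G), site 6 (C→G), site 10 (T→A), site 11 (G→T), site 13 (G→C), site 25 (C→G), site 26 (A→T), site 30 (T→C), site 31 (A→C).
That gives 9 mismatches out of 45 aligned sites, so the Hamming distance is 9.

9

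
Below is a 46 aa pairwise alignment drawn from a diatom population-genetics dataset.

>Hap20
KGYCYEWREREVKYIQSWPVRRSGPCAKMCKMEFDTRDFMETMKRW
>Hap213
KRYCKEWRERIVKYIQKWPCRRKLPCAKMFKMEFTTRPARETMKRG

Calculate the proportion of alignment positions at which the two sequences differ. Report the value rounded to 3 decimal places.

Mismatches occur at site 2 (G→R), site 5 (Y→K), site 11 (E→I), site 17 (S→K), site 20 (V→C), site 23 (S→K), site 24 (G→L), site 30 (C→F), site 35 (D→T), site 38 (D→P), site 39 (F→A), site 40 (M→R), site 46 (W→G).
There are 13 differences over 46 sites, so p = 13/46 = 0.283.

0.283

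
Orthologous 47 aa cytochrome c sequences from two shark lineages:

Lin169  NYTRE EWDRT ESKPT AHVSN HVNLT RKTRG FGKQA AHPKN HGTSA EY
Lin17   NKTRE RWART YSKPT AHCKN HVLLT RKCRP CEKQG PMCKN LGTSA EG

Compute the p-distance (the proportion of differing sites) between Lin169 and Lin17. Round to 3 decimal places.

0.362

Differing sites — 2:Y/K; 6:E/R; 8:D/A; 11:E/Y; 18:V/C; 19:S/K; 23:N/L; 28:T/C; 30:G/P; 31:F/C; 32:G/E; 35:A/G; 36:A/P; 37:H/M; 38:P/C; 41:H/L; 47:Y/G.
There are 17 differences over 47 sites, so p = 17/47 = 0.362.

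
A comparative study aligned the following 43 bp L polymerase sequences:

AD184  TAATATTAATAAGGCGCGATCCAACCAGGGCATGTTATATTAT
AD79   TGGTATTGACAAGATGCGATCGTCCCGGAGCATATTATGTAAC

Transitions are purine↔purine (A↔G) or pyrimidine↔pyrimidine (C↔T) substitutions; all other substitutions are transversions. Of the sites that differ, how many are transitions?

The sequences differ at positions 2 (A/G, transition), 3 (A/G, transition), 8 (A/G, transition), 10 (T/C, transition), 14 (G/A, transition), 15 (C/T, transition), 22 (C/G, transversion), 23 (A/T, transversion), 24 (A/C, transversion), 27 (A/G, transition), 29 (G/A, transition), 34 (G/A, transition), 39 (A/G, transition), 41 (T/A, transversion), 43 (T/C, transition).
Of the 15 differences, 11 transitions and 4 transversions, so the answer is 11.

11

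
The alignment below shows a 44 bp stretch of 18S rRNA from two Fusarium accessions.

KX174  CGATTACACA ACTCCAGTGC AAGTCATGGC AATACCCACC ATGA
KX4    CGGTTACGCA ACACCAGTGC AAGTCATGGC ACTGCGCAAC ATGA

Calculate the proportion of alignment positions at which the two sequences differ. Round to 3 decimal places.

Differing sites — 3:A/G; 8:A/G; 13:T/A; 32:A/C; 34:A/G; 36:C/G; 39:C/A.
There are 7 differences over 44 sites, so p = 7/44 = 0.159.

0.159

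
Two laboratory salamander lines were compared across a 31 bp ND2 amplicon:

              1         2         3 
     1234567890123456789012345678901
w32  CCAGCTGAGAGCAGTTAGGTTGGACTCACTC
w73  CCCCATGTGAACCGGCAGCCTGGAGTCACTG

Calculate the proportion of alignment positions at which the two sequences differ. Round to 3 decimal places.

0.387

The sequences differ at positions 3 (A/C), 4 (G/C), 5 (C/A), 8 (A/T), 11 (G/A), 13 (A/C), 15 (T/G), 16 (T/C), 19 (G/C), 20 (T/C), 25 (C/G), 31 (C/G).
There are 12 differences over 31 sites, so p = 12/31 = 0.387.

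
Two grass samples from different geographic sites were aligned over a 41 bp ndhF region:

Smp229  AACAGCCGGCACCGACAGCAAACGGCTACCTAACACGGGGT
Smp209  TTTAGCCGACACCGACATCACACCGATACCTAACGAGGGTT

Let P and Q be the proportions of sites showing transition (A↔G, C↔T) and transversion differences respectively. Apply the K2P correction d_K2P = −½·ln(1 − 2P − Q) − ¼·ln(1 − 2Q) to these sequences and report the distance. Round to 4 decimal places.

0.3325

Mismatches occur at site 1 (A/T, transversion), site 2 (A/T, transversion), site 3 (C/T, transition), site 9 (G/A, transition), site 18 (G/T, transversion), site 21 (A/C, transversion), site 24 (G/C, transversion), site 26 (C/A, transversion), site 35 (A/G, transition), site 36 (C/A, transversion), site 40 (G/T, transversion).
Of the 11 differences, 3 transitions and 8 transversions over 41 sites: P = 3/41 = 0.073171, Q = 8/41 = 0.195122.
d = −0.5·ln(0.658536) − 0.25·ln(0.609756) = −0.5·(-0.417736) − 0.25·(-0.494696) = 0.3325.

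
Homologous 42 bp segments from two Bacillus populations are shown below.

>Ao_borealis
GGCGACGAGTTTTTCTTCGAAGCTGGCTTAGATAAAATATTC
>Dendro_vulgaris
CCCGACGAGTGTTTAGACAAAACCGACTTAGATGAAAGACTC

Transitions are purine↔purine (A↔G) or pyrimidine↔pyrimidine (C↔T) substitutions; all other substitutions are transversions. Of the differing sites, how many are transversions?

7

The sequences differ at positions 1 (G/C, transversion), 2 (G/C, transversion), 11 (T/G, transversion), 15 (C/A, transversion), 16 (T/G, transversion), 17 (T/A, transversion), 19 (G/A, transition), 22 (G/A, transition), 24 (T/C, transition), 26 (G/A, transition), 34 (A/G, transition), 38 (T/G, transversion), 40 (T/C, transition).
Of the 13 differences, 6 transitions and 7 transversions, so the answer is 7.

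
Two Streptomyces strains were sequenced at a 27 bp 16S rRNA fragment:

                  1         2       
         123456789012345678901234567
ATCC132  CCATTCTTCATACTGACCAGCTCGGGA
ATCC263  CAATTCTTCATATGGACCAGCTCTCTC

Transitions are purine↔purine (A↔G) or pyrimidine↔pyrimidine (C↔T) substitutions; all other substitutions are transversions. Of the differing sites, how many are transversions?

6

Differing sites — 2:C/A (Tv); 13:C/T (Ti); 14:T/G (Tv); 24:G/T (Tv); 25:G/C (Tv); 26:G/T (Tv); 27:A/C (Tv).
Of the 7 differences, 1 transition and 6 transversions, so the answer is 6.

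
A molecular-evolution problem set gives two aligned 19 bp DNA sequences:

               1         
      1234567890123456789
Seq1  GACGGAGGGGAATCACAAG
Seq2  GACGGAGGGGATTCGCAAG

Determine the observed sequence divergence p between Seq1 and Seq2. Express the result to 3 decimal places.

0.105

The sequences differ at positions 12 (A/T), 15 (A/G).
There are 2 differences over 19 sites, so p = 2/19 = 0.105.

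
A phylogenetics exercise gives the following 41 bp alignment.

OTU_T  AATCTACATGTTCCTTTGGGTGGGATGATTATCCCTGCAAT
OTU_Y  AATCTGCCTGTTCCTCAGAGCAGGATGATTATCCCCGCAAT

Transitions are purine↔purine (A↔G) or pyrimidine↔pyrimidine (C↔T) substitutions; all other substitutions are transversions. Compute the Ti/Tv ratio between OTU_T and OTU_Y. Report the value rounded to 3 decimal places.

3.000

The sequences differ at positions 6 (A/G, transition), 8 (A/C, transversion), 16 (T/C, transition), 17 (T/A, transversion), 19 (G/A, transition), 21 (T/C, transition), 22 (G/A, transition), 36 (T/C, transition).
Of the 8 differences, 6 transitions and 2 transversions, so Ti/Tv = 6/2 = 3.000.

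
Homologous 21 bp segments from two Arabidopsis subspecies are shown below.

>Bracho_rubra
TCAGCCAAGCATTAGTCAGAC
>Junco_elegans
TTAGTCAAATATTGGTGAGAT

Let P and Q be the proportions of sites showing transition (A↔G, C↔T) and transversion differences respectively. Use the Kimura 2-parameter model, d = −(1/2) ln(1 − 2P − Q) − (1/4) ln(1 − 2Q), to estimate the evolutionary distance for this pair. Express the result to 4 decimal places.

0.5076

Differing sites — 2:C/T (Ti); 5:C/T (Ti); 9:G/A (Ti); 10:C/T (Ti); 14:A/G (Ti); 17:C/G (Tv); 21:C/T (Ti).
Of the 7 differences, 6 transitions and 1 transversion over 21 sites: P = 6/21 = 0.285714, Q = 1/21 = 0.047619.
d = −0.5·ln(0.380953) − 0.25·ln(0.904762) = −0.5·(-0.965079) − 0.25·(-0.100083) = 0.5076.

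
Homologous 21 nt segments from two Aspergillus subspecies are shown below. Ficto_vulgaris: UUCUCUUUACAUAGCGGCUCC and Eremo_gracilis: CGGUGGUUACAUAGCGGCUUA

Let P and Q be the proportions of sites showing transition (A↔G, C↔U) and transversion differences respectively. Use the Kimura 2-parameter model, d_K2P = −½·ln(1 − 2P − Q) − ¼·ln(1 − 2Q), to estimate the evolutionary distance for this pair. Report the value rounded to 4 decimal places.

0.4415

Mismatches occur at site 1 (U↔C, transition), site 2 (U↔G, transversion), site 3 (C↔G, transversion), site 5 (C↔G, transversion), site 6 (U↔G, transversion), site 20 (C↔U, transition), site 21 (C↔A, transversion).
Of the 7 differences, 2 transitions and 5 transversions over 21 sites: P = 2/21 = 0.095238, Q = 5/21 = 0.238095.
d = −0.5·ln(0.571429) − 0.25·ln(0.523810) = −0.5·(-0.559615) − 0.25·(-0.646626) = 0.4415.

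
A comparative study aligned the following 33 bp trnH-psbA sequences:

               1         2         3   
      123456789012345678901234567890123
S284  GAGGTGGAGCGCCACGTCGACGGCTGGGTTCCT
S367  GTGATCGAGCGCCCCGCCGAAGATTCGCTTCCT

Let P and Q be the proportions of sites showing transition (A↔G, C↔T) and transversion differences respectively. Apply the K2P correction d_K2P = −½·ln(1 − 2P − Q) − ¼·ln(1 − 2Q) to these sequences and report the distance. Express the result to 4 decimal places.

Mismatches occur at site 2 (A↔T, transversion), site 4 (G↔A, transition), site 6 (G↔C, transversion), site 14 (A↔C, transversion), site 17 (T↔C, transition), site 21 (C↔A, transversion), site 23 (G↔A, transition), site 24 (C↔T, transition), site 26 (G↔C, transversion), site 28 (G↔C, transversion).
Of the 10 differences, 4 transitions and 6 transversions over 33 sites: P = 4/33 = 0.121212, Q = 6/33 = 0.181818.
d = −0.5·ln(0.575758) − 0.25·ln(0.636364) = −0.5·(-0.552068) − 0.25·(-0.451985) = 0.3890.

0.3890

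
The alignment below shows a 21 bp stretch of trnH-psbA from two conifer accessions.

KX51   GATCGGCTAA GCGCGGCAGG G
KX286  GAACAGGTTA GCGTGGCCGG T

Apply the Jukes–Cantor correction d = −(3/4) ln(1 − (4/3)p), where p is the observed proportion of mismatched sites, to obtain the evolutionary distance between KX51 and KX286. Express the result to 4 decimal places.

0.4408

Mismatches occur at site 3 (T↔A), site 5 (G↔A), site 7 (C↔G), site 9 (A↔T), site 14 (C↔T), site 18 (A↔C), site 21 (G↔T).
p = 7/21 = 0.333333.
d = −0.75 · ln(1 − (4/3)·0.333333) = −0.75 · ln(0.555556) = −0.75 · (-0.587786) = 0.4408.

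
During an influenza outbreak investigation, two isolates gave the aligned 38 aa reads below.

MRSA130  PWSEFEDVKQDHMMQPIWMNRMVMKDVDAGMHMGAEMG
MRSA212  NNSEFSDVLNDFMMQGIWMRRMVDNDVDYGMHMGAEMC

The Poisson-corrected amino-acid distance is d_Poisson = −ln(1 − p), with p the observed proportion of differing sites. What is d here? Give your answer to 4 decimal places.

Mismatches occur at site 1 (P→N), site 2 (W→N), site 6 (E→S), site 9 (K→L), site 10 (Q→N), site 12 (H→F), site 16 (P→G), site 20 (N→R), site 24 (M→D), site 25 (K→N), site 29 (A→Y), site 38 (G→C).
p = 12/38 = 0.315789.
d = −ln(1 − 0.315789) = −ln(0.684211) = 0.3795.

0.3795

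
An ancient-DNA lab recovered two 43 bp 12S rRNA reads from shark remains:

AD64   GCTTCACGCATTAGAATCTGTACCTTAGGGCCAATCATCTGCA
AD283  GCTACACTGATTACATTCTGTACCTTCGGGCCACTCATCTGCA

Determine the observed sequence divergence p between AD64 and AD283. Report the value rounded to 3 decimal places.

Mismatches occur at site 4 (T/A), site 8 (G/T), site 9 (C/G), site 14 (G/C), site 16 (A/T), site 27 (A/C), site 34 (A/C).
There are 7 differences over 43 sites, so p = 7/43 = 0.163.

0.163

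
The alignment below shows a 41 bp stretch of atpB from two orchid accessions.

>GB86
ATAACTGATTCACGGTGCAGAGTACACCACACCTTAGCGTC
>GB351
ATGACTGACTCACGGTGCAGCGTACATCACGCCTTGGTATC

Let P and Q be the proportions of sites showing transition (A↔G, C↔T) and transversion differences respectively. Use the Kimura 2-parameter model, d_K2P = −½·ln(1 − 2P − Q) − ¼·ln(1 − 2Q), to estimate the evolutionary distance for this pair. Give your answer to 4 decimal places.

Differing sites — 3:A/G (Ti); 9:T/C (Ti); 21:A/C (Tv); 27:C/T (Ti); 31:A/G (Ti); 36:A/G (Ti); 38:C/T (Ti); 39:G/A (Ti).
Of the 8 differences, 7 transitions and 1 transversion over 41 sites: P = 7/41 = 0.170732, Q = 1/41 = 0.024390.
d = −0.5·ln(0.634146) − 0.25·ln(0.951220) = −0.5·(-0.455476) − 0.25·(-0.050010) = 0.2402.

0.2402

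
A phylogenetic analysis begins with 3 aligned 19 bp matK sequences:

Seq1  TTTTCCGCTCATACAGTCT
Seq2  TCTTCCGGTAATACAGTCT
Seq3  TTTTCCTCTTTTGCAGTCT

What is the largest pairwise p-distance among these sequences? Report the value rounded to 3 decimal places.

0.316

Pairwise Hamming distances:
  Seq1 vs Seq2: 3
  Seq1 vs Seq3: 4
  Seq2 vs Seq3: 6
The largest is 6 mismatches, between Seq2 and Seq3; p = 6/19 = 0.316.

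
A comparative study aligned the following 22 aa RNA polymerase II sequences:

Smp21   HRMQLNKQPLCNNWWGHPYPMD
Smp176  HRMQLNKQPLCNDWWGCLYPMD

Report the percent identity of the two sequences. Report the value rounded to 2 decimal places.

86.36%

The sequences differ at positions 13 (N/D), 17 (H/C), 18 (P/L).
19 of the 22 sites match, so the percent identity is 19/22 × 100 = 86.36%.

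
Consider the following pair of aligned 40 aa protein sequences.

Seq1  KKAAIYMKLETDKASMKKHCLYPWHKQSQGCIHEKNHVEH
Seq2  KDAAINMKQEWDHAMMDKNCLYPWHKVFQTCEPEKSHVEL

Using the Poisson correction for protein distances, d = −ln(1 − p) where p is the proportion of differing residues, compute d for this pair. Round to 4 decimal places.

The sequences differ at positions 2 (K/D), 6 (Y/N), 9 (L/Q), 11 (T/W), 13 (K/H), 15 (S/M), 17 (K/D), 19 (H/N), 27 (Q/V), 28 (S/F), 30 (G/T), 32 (I/E), 33 (H/P), 36 (N/S), 40 (H/L).
p = 15/40 = 0.375000.
d = −ln(1 − 0.375000) = −ln(0.625000) = 0.4700.

0.4700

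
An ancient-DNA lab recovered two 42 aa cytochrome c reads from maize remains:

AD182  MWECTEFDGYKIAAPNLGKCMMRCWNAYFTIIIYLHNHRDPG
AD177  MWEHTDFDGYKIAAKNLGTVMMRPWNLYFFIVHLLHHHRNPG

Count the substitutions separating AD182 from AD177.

13

Mismatches occur at site 4 (C↔H), site 6 (E↔D), site 15 (P↔K), site 19 (K↔T), site 20 (C↔V), site 24 (C↔P), site 27 (A↔L), site 30 (T↔F), site 32 (I↔V), site 33 (I↔H), site 34 (Y↔L), site 37 (N↔H), site 40 (D↔N).
That gives 13 mismatches out of 42 aligned sites, so the Hamming distance is 13.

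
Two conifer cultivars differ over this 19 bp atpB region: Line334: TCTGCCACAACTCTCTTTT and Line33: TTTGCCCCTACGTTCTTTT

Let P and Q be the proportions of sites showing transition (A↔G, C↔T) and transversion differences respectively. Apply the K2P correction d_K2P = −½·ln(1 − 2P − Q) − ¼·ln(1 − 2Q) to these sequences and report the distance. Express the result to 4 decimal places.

0.3246

The sequences differ at positions 2 (C/T, transition), 7 (A/C, transversion), 9 (A/T, transversion), 12 (T/G, transversion), 13 (C/T, transition).
Of the 5 differences, 2 transitions and 3 transversions over 19 sites: P = 2/19 = 0.105263, Q = 3/19 = 0.157895.
d = −0.5·ln(0.631579) − 0.25·ln(0.684210) = −0.5·(-0.459532) − 0.25·(-0.379490) = 0.3246.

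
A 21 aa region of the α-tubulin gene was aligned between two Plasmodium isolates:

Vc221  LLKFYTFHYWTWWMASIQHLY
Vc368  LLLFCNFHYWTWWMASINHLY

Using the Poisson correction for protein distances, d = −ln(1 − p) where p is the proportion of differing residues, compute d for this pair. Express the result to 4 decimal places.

0.2113

Mismatches occur at site 3 (K↔L), site 5 (Y↔C), site 6 (T↔N), site 18 (Q↔N).
p = 4/21 = 0.190476.
d = −ln(1 − 0.190476) = −ln(0.809524) = 0.2113.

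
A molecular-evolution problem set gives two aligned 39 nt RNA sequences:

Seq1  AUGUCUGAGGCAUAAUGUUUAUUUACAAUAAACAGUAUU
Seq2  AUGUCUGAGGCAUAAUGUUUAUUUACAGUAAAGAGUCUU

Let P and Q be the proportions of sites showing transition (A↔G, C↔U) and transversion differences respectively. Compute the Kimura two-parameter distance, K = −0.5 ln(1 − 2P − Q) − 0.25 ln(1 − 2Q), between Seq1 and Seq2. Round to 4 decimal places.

0.0812

Mismatches occur at site 28 (A→G, transition), site 33 (C→G, transversion), site 37 (A→C, transversion).
Of the 3 differences, 1 transition and 2 transversions over 39 sites: P = 1/39 = 0.025641, Q = 2/39 = 0.051282.
d = −0.5·ln(0.897436) − 0.25·ln(0.897436) = −0.5·(-0.108213) − 0.25·(-0.108213) = 0.0812.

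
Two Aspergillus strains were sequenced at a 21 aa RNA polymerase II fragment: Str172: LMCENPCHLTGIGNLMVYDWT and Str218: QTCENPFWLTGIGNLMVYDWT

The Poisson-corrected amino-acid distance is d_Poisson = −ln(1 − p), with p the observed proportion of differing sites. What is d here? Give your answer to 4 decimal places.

0.2113

Mismatches occur at site 1 (L/Q), site 2 (M/T), site 7 (C/F), site 8 (H/W).
p = 4/21 = 0.190476.
d = −ln(1 − 0.190476) = −ln(0.809524) = 0.2113.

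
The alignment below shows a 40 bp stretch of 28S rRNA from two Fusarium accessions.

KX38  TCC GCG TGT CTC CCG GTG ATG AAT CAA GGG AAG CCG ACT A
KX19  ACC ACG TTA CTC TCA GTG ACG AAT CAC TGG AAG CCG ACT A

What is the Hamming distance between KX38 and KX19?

Differing sites — 1:T/A; 4:G/A; 8:G/T; 9:T/A; 13:C/T; 15:G/A; 20:T/C; 27:A/C; 28:G/T.
That gives 9 mismatches out of 40 aligned sites, so the Hamming distance is 9.

9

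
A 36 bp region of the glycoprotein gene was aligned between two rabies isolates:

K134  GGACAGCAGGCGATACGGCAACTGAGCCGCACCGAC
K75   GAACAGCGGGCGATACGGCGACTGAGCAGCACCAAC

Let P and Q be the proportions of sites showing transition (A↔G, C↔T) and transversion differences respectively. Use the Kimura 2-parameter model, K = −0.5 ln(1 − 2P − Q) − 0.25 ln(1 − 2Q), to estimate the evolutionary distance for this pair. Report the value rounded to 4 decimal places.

Differing sites — 2:G/A (Ti); 8:A/G (Ti); 20:A/G (Ti); 28:C/A (Tv); 34:G/A (Ti).
Of the 5 differences, 4 transitions and 1 transversion over 36 sites: P = 4/36 = 0.111111, Q = 1/36 = 0.027778.
d = −0.5·ln(0.750000) − 0.25·ln(0.944444) = −0.5·(-0.287682) − 0.25·(-0.057159) = 0.1581.

0.1581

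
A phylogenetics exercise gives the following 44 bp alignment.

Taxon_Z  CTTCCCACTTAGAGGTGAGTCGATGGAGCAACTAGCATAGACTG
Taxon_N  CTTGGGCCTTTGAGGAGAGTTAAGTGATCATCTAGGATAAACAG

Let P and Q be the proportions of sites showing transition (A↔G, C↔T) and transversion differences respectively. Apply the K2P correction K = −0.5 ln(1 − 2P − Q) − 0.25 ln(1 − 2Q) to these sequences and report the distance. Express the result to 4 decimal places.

0.4602

The sequences differ at positions 4 (C/G, transversion), 5 (C/G, transversion), 6 (C/G, transversion), 7 (A/C, transversion), 11 (A/T, transversion), 16 (T/A, transversion), 21 (C/T, transition), 22 (G/A, transition), 24 (T/G, transversion), 25 (G/T, transversion), 28 (G/T, transversion), 31 (A/T, transversion), 36 (C/G, transversion), 40 (G/A, transition), 43 (T/A, transversion).
Of the 15 differences, 3 transitions and 12 transversions over 44 sites: P = 3/44 = 0.068182, Q = 12/44 = 0.272727.
d = −0.5·ln(0.590909) − 0.25·ln(0.454546) = −0.5·(-0.526093) − 0.25·(-0.788456) = 0.4602.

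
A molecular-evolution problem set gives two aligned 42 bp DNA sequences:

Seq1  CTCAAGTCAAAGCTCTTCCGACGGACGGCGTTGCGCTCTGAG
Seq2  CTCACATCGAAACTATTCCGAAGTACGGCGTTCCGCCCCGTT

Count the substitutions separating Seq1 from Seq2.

12

The sequences differ at positions 5 (A/C), 6 (G/A), 9 (A/G), 12 (G/A), 15 (C/A), 22 (C/A), 24 (G/T), 33 (G/C), 37 (T/C), 39 (T/C), 41 (A/T), 42 (G/T).
That gives 12 mismatches out of 42 aligned sites, so the Hamming distance is 12.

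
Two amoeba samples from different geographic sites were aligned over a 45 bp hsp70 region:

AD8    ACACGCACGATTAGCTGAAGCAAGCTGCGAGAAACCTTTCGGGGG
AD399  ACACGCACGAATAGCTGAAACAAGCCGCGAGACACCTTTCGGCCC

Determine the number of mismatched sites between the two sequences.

Mismatches occur at site 11 (T↔A), site 20 (G↔A), site 26 (T↔C), site 33 (A↔C), site 43 (G↔C), site 44 (G↔C), site 45 (G↔C).
That gives 7 mismatches out of 45 aligned sites, so the Hamming distance is 7.

7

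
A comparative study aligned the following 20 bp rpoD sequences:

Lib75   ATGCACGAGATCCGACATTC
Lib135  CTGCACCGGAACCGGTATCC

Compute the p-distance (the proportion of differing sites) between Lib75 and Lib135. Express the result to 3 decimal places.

Mismatches occur at site 1 (A→C), site 7 (G→C), site 8 (A→G), site 11 (T→A), site 15 (A→G), site 16 (C→T), site 19 (T→C).
There are 7 differences over 20 sites, so p = 7/20 = 0.350.

0.350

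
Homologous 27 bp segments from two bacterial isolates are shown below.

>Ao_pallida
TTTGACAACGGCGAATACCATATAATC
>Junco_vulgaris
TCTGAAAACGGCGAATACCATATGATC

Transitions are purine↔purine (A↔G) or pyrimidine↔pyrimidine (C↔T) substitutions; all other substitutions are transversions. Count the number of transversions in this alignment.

1

Mismatches occur at site 2 (T→C, transition), site 6 (C→A, transversion), site 24 (A→G, transition).
Of the 3 differences, 2 transitions and 1 transversion, so the answer is 1.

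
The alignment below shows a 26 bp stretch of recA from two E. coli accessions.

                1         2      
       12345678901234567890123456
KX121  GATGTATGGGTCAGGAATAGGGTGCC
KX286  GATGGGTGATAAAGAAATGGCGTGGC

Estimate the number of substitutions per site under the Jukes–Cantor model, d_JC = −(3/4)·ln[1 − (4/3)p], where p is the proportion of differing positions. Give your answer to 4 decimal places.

0.5393

Mismatches occur at site 5 (T/G), site 6 (A/G), site 9 (G/A), site 10 (G/T), site 11 (T/A), site 12 (C/A), site 15 (G/A), site 19 (A/G), site 21 (G/C), site 25 (C/G).
p = 10/26 = 0.384615.
d = −0.75 · ln(1 − (4/3)·0.384615) = −0.75 · ln(0.487180) = −0.75 · (-0.719122) = 0.5393.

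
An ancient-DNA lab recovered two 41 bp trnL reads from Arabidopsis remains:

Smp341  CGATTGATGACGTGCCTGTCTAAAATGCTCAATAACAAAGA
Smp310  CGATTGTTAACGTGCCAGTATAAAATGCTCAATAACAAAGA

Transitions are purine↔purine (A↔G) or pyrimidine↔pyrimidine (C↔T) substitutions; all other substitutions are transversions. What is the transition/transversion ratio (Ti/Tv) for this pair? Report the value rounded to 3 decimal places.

Differing sites — 7:A/T (Tv); 9:G/A (Ti); 17:T/A (Tv); 20:C/A (Tv).
Of the 4 differences, 1 transition and 3 transversions, so Ti/Tv = 1/3 = 0.333.

0.333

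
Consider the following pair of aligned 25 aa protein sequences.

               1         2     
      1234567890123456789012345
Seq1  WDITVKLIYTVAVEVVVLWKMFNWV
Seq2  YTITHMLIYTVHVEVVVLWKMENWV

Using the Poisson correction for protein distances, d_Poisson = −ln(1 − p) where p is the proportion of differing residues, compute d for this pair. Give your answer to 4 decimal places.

0.2744

Differing sites — 1:W/Y; 2:D/T; 5:V/H; 6:K/M; 12:A/H; 22:F/E.
p = 6/25 = 0.240000.
d = −ln(1 − 0.240000) = −ln(0.760000) = 0.2744.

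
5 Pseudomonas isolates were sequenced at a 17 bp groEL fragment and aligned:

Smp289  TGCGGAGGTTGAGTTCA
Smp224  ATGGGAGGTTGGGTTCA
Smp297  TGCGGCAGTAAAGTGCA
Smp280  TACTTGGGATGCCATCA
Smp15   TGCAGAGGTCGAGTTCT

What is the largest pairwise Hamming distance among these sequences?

12

Pairwise Hamming distances:
  Smp289 vs Smp224: 4
  Smp289 vs Smp297: 5
  Smp289 vs Smp280: 8
  Smp289 vs Smp15: 3
  Smp224 vs Smp297: 9
  Smp224 vs Smp280: 10
  Smp224 vs Smp15: 7
  Smp297 vs Smp280: 12
  Smp297 vs Smp15: 7
  Smp280 vs Smp15: 10
The largest is 12, between Smp297 and Smp280.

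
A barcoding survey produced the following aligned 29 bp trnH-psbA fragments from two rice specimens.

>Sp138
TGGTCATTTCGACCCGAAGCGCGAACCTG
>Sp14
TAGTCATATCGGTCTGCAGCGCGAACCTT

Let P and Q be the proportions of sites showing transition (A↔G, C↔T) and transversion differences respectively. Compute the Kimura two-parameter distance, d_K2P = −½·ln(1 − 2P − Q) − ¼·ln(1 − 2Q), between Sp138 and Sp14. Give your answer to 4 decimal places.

0.2964

Mismatches occur at site 2 (G/A, transition), site 8 (T/A, transversion), site 12 (A/G, transition), site 13 (C/T, transition), site 15 (C/T, transition), site 17 (A/C, transversion), site 29 (G/T, transversion).
Of the 7 differences, 4 transitions and 3 transversions over 29 sites: P = 4/29 = 0.137931, Q = 3/29 = 0.103448.
d = −0.5·ln(0.620690) − 0.25·ln(0.793104) = −0.5·(-0.476924) − 0.25·(-0.231801) = 0.2964.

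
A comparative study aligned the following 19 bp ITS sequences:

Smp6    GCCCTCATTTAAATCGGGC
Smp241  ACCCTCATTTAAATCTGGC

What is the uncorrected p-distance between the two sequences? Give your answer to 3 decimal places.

0.105

Differing sites — 1:G/A; 16:G/T.
There are 2 differences over 19 sites, so p = 2/19 = 0.105.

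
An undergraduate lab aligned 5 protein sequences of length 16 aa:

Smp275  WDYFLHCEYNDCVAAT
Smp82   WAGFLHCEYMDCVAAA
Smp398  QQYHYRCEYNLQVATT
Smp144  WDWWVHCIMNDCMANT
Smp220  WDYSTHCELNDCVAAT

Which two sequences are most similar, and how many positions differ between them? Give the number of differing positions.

Pairwise Hamming distances:
  Smp275 vs Smp82: 4
  Smp275 vs Smp398: 8
  Smp275 vs Smp144: 7
  Smp275 vs Smp220: 3
  Smp82 vs Smp398: 11
  Smp82 vs Smp144: 10
  Smp82 vs Smp220: 7
  Smp398 vs Smp144: 12
  Smp398 vs Smp220: 9
  Smp144 vs Smp220: 7
The smallest is 3, between Smp275 and Smp220.

3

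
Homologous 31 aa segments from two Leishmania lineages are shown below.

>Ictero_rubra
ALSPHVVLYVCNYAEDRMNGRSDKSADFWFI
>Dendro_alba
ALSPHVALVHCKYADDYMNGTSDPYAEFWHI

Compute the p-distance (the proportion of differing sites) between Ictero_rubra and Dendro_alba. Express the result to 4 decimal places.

0.3548

Differing sites — 7:V/A; 9:Y/V; 10:V/H; 12:N/K; 15:E/D; 17:R/Y; 21:R/T; 24:K/P; 25:S/Y; 27:D/E; 30:F/H.
There are 11 differences over 31 sites, so p = 11/31 = 0.3548.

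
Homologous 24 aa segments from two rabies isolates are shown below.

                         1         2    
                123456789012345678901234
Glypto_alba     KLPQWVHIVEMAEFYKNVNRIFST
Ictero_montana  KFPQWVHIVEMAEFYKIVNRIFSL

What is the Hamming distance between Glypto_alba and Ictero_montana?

3

Differing sites — 2:L/F; 17:N/I; 24:T/L.
That gives 3 mismatches out of 24 aligned sites, so the Hamming distance is 3.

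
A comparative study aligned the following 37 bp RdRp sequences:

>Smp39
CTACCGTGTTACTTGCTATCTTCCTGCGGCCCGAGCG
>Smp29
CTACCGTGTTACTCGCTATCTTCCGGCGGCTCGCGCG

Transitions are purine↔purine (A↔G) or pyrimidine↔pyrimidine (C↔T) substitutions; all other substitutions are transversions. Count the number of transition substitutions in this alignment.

2

Differing sites — 14:T/C (Ti); 25:T/G (Tv); 31:C/T (Ti); 34:A/C (Tv).
Of the 4 differences, 2 transitions and 2 transversions, so the answer is 2.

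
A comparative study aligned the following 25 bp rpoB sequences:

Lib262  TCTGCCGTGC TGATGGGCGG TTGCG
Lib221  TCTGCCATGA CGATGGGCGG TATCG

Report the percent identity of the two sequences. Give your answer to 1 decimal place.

Differing sites — 7:G/A; 10:C/A; 11:T/C; 22:T/A; 23:G/T.
20 of the 25 sites match, so the percent identity is 20/25 × 100 = 80.0%.

80.0%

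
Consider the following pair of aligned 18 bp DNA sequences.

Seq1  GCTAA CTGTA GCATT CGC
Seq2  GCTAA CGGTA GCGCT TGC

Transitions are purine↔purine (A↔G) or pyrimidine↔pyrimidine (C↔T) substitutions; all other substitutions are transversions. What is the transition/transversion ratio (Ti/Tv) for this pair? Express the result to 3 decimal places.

The sequences differ at positions 7 (T/G, transversion), 13 (A/G, transition), 14 (T/C, transition), 16 (C/T, transition).
Of the 4 differences, 3 transitions and 1 transversion, so Ti/Tv = 3/1 = 3.000.

3.000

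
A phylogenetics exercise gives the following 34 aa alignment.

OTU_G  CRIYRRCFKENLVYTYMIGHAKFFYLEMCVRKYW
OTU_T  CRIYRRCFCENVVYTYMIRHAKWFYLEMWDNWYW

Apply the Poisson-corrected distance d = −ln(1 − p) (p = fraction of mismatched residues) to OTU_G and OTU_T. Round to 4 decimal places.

0.2683

Differing sites — 9:K/C; 12:L/V; 19:G/R; 23:F/W; 29:C/W; 30:V/D; 31:R/N; 32:K/W.
p = 8/34 = 0.235294.
d = −ln(1 − 0.235294) = −ln(0.764706) = 0.2683.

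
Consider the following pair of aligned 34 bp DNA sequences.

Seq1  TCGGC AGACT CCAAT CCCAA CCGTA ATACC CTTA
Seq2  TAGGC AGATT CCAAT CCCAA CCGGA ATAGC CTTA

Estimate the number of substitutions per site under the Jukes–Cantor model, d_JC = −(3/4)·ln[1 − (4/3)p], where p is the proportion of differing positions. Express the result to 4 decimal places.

Differing sites — 2:C/A; 9:C/T; 24:T/G; 29:C/G.
p = 4/34 = 0.117647.
d = −0.75 · ln(1 − (4/3)·0.117647) = −0.75 · ln(0.843137) = −0.75 · (-0.170626) = 0.1280.

0.1280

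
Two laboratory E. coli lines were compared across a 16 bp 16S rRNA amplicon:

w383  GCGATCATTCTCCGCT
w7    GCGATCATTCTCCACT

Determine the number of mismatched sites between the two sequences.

1

A single mismatch occurs at site 14 (G↔A).
That gives 1 mismatch out of 16 aligned sites, so the Hamming distance is 1.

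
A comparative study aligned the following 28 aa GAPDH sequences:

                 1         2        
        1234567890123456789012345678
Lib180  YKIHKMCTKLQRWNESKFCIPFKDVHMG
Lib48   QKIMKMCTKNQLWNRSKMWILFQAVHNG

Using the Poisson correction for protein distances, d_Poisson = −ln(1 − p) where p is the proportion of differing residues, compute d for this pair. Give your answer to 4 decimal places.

Differing sites — 1:Y/Q; 4:H/M; 10:L/N; 12:R/L; 15:E/R; 18:F/M; 19:C/W; 21:P/L; 23:K/Q; 24:D/A; 27:M/N.
p = 11/28 = 0.392857.
d = −ln(1 − 0.392857) = −ln(0.607143) = 0.4990.

0.4990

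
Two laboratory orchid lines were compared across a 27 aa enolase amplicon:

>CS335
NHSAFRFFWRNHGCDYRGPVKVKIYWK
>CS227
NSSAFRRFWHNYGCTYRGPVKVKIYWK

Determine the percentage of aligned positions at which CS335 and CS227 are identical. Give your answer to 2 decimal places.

81.48%

Mismatches occur at site 2 (H→S), site 7 (F→R), site 10 (R→H), site 12 (H→Y), site 15 (D→T).
22 of the 27 sites match, so the percent identity is 22/27 × 100 = 81.48%.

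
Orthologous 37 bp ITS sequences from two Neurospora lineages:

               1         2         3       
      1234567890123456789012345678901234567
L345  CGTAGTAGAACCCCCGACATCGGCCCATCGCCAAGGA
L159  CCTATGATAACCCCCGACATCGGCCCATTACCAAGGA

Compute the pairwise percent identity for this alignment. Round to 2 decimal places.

Differing sites — 2:G/C; 5:G/T; 6:T/G; 8:G/T; 29:C/T; 30:G/A.
31 of the 37 sites match, so the percent identity is 31/37 × 100 = 83.78%.

83.78%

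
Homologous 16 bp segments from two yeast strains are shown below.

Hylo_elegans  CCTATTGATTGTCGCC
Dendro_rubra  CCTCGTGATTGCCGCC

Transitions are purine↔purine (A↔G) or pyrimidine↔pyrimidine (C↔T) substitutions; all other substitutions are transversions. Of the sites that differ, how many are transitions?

Mismatches occur at site 4 (A↔C, transversion), site 5 (T↔G, transversion), site 12 (T↔C, transition).
Of the 3 differences, 1 transition and 2 transversions, so the answer is 1.

1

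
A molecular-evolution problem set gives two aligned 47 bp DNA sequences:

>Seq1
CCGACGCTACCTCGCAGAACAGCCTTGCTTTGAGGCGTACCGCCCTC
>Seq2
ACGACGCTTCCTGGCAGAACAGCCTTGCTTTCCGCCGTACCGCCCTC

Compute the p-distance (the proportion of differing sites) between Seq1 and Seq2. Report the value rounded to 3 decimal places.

0.128

Differing sites — 1:C/A; 9:A/T; 13:C/G; 32:G/C; 33:A/C; 35:G/C.
There are 6 differences over 47 sites, so p = 6/47 = 0.128.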